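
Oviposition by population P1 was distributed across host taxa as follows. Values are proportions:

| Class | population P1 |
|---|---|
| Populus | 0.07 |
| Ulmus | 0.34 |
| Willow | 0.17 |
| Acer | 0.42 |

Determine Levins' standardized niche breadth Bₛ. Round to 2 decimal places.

0.69

Σpᵢ² = 0.07² + 0.34² + 0.17² + 0.42² = 0.0049 + 0.1156 + 0.0289 + 0.1764 = 0.3258
B = 1 / 0.3258 = 3.0694
Bₛ = (B − 1)/(n − 1) = (3.0694 − 1)/(4 − 1) = 2.0694/3 = 0.6898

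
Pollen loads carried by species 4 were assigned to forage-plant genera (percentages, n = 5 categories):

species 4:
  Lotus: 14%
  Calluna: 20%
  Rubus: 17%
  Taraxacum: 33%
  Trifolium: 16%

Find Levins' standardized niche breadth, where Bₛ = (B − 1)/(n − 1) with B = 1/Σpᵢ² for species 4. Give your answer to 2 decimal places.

0.87

Convert percentages to proportions (divide by 100).
Σpᵢ² = 0.14² + 0.20² + 0.17² + 0.33² + 0.16² = 0.0196 + 0.0400 + 0.0289 + 0.1089 + 0.0256 = 0.2230
B = 1 / 0.2230 = 4.4843
Bₛ = (B − 1)/(n − 1) = (4.4843 − 1)/(5 − 1) = 3.4843/4 = 0.8711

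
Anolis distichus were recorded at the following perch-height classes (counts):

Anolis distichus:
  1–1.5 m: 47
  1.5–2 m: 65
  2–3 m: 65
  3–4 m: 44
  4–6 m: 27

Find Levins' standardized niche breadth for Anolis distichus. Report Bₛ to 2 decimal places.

0.90

Proportions for Anolis distichus (n=248): 47/248=0.1895, 65/248=0.2621, 65/248=0.2621, 44/248=0.1774, 27/248=0.1089
Σpᵢ² = 0.1895² + 0.2621² + 0.2621² + 0.1774² + 0.1089² = 0.035910 + 0.068696 + 0.068696 + 0.031471 + 0.011859 = 0.216632
B = 1 / 0.216632 = 4.6161
Bₛ = (B − 1)/(n − 1) = (4.6161 − 1)/(5 − 1) = 3.6161/4 = 0.9040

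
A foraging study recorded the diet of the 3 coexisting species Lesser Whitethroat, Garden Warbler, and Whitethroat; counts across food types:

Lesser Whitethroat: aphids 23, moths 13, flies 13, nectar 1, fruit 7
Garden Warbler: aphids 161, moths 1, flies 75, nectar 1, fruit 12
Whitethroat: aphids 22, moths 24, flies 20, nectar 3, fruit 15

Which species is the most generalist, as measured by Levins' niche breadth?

Proportions for Lesser Whitethroat (n=57): 23/57=0.4035, 13/57=0.2281, 13/57=0.2281, 1/57=0.0175, 7/57=0.1228
Proportions for Garden Warbler (n=250): 161/250=0.6440, 1/250=0.0040, 75/250=0.3000, 1/250=0.0040, 12/250=0.0480
Proportions for Whitethroat (n=84): 22/84=0.2619, 24/84=0.2857, 20/84=0.2381, 3/84=0.0357, 15/84=0.1786
Σp_Lessᵢ² = 0.4035² + 0.2281² + 0.2281² + 0.0175² + 0.1228² = 0.162812 + 0.052030 + 0.052030 + 0.000306 + 0.015080 = 0.282258
B_Less = 1 / 0.282258 = 3.5429
Σp_Gardᵢ² = 0.6440² + 0.0040² + 0.3000² + 0.0040² + 0.0480² = 0.414736 + 0.000016 + 0.090000 + 0.000016 + 0.002304 = 0.507072
B_Gard = 1 / 0.507072 = 1.9721
Σp_Whitᵢ² = 0.2619² + 0.2857² + 0.2381² + 0.0357² + 0.1786² = 0.068592 + 0.081624 + 0.056692 + 0.001274 + 0.031898 = 0.240080
B_Whit = 1 / 0.240080 = 4.1653
Highest B → broadest niche (most generalist): Whitethroat (B = 4.17).

Whitethroat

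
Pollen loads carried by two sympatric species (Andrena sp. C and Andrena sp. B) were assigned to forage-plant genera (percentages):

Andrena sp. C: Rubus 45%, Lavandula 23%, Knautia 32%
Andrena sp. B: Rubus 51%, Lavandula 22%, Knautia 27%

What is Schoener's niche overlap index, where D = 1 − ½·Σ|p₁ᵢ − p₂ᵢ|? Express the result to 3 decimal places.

0.940

Convert percentages to proportions (divide by 100).
Σ|p₁ᵢ − p₂ᵢ| = 0.06 + 0.01 + 0.05 = 0.12
D = 1 − ½ × 0.12 = 1 − 0.060 = 0.94000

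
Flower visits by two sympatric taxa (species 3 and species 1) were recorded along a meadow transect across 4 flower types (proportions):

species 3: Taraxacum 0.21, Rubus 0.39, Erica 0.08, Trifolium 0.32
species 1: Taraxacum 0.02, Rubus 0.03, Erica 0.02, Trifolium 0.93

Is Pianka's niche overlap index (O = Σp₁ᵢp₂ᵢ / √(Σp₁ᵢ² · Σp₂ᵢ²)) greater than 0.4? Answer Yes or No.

Σ p₁ᵢp₂ᵢ = 0.0042 + 0.0117 + 0.0016 + 0.2976 = 0.3151
Σp_1ᵢ² = 0.21² + 0.39² + 0.08² + 0.32² = 0.0441 + 0.1521 + 0.0064 + 0.1024 = 0.3050
Σp_2ᵢ² = 0.02² + 0.03² + 0.02² + 0.93² = 0.0004 + 0.0009 + 0.0004 + 0.8649 = 0.8666
O = 0.3151 / √(0.3050 × 0.8666) = 0.3151 / 0.51411 = 0.6129
O = 0.6129 > 0.4 → Yes.

Yes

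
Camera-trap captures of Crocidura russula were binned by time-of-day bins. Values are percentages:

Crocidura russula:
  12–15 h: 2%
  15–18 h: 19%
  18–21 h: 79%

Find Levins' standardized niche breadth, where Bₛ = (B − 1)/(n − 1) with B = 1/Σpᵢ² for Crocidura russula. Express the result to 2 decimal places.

0.26

Convert percentages to proportions (divide by 100).
Σpᵢ² = 0.02² + 0.19² + 0.79² = 0.0004 + 0.0361 + 0.6241 = 0.6606
B = 1 / 0.6606 = 1.5138
Bₛ = (B − 1)/(n − 1) = (1.5138 − 1)/(3 − 1) = 0.5138/2 = 0.2569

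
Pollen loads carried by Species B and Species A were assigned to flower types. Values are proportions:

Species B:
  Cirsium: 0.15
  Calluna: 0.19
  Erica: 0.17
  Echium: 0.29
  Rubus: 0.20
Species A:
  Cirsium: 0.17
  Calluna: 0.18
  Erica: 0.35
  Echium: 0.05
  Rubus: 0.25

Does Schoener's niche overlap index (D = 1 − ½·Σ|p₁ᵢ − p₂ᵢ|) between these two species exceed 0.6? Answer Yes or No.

Σ|p₁ᵢ − p₂ᵢ| = 0.02 + 0.01 + 0.18 + 0.24 + 0.05 = 0.50
D = 1 − ½ × 0.50 = 1 − 0.250 = 0.7500
D = 0.7500 > 0.6 → Yes.

Yes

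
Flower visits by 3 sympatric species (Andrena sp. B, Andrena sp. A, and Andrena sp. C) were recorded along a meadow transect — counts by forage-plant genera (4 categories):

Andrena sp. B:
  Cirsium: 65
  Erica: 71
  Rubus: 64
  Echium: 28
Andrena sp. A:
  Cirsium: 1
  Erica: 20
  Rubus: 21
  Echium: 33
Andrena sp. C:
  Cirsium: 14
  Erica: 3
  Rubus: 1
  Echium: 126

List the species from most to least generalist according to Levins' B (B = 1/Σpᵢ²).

Andrena sp. B > Andrena sp. A > Andrena sp. C

Proportions for Andrena sp. B (n=228): 65/228=0.2851, 71/228=0.3114, 64/228=0.2807, 28/228=0.1228
Proportions for Andrena sp. A (n=75): 1/75=0.0133, 20/75=0.2667, 21/75=0.2800, 33/75=0.4400
Proportions for Andrena sp. C (n=144): 14/144=0.0972, 3/144=0.0208, 1/144=0.0069, 126/144=0.8750
Σp_Bᵢ² = 0.2851² + 0.3114² + 0.2807² + 0.1228² = 0.081282 + 0.096970 + 0.078792 + 0.015080 = 0.272124
B_B = 1 / 0.272124 = 3.6748
Σp_Aᵢ² = 0.0133² + 0.2667² + 0.2800² + 0.4400² = 0.000177 + 0.071129 + 0.078400 + 0.193600 = 0.343306
B_A = 1 / 0.343306 = 2.9129
Σp_Cᵢ² = 0.0972² + 0.0208² + 0.0069² + 0.8750² = 0.009448 + 0.000433 + 0.000048 + 0.765625 = 0.775554
B_C = 1 / 0.775554 = 1.2894
Ranking by B (broadest → narrowest): Andrena sp. B (3.67) > Andrena sp. A (2.91) > Andrena sp. C (1.29)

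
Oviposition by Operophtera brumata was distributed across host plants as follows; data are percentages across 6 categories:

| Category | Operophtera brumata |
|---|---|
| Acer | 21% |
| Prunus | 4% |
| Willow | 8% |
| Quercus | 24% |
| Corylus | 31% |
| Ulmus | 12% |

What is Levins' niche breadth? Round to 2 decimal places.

4.54

Convert percentages to proportions (divide by 100).
Σpᵢ² = 0.21² + 0.04² + 0.08² + 0.24² + 0.31² + 0.12² = 0.0441 + 0.0016 + 0.0064 + 0.0576 + 0.0961 + 0.0144 = 0.2202
B = 1 / 0.2202 = 4.5413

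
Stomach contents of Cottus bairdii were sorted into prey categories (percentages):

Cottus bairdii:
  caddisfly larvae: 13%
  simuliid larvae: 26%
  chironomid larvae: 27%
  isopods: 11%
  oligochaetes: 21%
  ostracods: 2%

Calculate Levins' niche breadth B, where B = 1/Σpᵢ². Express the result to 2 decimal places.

Convert percentages to proportions (divide by 100).
Σpᵢ² = 0.13² + 0.26² + 0.27² + 0.11² + 0.21² + 0.02² = 0.0169 + 0.0676 + 0.0729 + 0.0121 + 0.0441 + 0.0004 = 0.2140
B = 1 / 0.2140 = 4.6729

4.67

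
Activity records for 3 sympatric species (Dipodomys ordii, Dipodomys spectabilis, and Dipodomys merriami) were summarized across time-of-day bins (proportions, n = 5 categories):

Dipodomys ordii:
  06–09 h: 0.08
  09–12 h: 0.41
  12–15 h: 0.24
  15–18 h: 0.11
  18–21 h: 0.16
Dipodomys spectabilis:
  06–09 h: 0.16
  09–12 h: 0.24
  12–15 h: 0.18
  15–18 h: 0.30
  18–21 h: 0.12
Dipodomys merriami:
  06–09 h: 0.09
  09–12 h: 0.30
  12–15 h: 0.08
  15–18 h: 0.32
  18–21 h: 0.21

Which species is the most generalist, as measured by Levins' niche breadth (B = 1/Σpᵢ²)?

Σp_ordiᵢ² = 0.08² + 0.41² + 0.24² + 0.11² + 0.16² = 0.0064 + 0.1681 + 0.0576 + 0.0121 + 0.0256 = 0.2698
B_ordi = 1 / 0.2698 = 3.7064
Σp_specᵢ² = 0.16² + 0.24² + 0.18² + 0.30² + 0.12² = 0.0256 + 0.0576 + 0.0324 + 0.0900 + 0.0144 = 0.2200
B_spec = 1 / 0.2200 = 4.5455
Σp_merrᵢ² = 0.09² + 0.30² + 0.08² + 0.32² + 0.21² = 0.0081 + 0.0900 + 0.0064 + 0.1024 + 0.0441 = 0.2510
B_merr = 1 / 0.2510 = 3.9841
Highest B → broadest niche (most generalist): Dipodomys spectabilis (B = 4.55).

Dipodomys spectabilis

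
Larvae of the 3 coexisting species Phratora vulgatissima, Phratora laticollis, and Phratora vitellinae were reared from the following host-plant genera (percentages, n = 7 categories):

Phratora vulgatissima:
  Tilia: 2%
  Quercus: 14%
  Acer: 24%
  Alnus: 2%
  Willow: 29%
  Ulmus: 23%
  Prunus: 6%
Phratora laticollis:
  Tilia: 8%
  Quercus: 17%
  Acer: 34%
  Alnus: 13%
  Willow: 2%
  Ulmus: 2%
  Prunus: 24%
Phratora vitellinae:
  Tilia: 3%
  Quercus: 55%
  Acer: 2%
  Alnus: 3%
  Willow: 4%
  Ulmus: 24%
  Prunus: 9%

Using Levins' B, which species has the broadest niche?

Convert percentages to proportions (divide by 100).
Σp_vulgᵢ² = 0.02² + 0.14² + 0.24² + 0.02² + 0.29² + 0.23² + 0.06² = 0.0004 + 0.0196 + 0.0576 + 0.0004 + 0.0841 + 0.0529 + 0.0036 = 0.2186
B_vulg = 1 / 0.2186 = 4.5746
Σp_latiᵢ² = 0.08² + 0.17² + 0.34² + 0.13² + 0.02² + 0.02² + 0.24² = 0.0064 + 0.0289 + 0.1156 + 0.0169 + 0.0004 + 0.0004 + 0.0576 = 0.2262
B_lati = 1 / 0.2262 = 4.4209
Σp_viteᵢ² = 0.03² + 0.55² + 0.02² + 0.03² + 0.04² + 0.24² + 0.09² = 0.0009 + 0.3025 + 0.0004 + 0.0009 + 0.0016 + 0.0576 + 0.0081 = 0.3720
B_vite = 1 / 0.3720 = 2.6882
Highest B → broadest niche (most generalist): Phratora vulgatissima (B = 4.57).

Phratora vulgatissima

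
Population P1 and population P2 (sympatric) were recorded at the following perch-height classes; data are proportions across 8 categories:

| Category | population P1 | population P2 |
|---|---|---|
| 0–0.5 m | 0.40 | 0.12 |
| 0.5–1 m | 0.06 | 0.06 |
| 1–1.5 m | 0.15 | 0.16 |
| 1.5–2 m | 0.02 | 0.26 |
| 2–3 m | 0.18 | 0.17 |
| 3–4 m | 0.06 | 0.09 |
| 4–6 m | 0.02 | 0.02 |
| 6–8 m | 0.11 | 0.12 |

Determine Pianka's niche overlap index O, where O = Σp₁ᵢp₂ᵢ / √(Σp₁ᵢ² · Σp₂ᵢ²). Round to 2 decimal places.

0.67

Σ p₁ᵢp₂ᵢ = 0.0480 + 0.0036 + 0.0240 + 0.0052 + 0.0306 + 0.0054 + 0.0004 + 0.0132 = 0.1304
Σp_1ᵢ² = 0.40² + 0.06² + 0.15² + 0.02² + 0.18² + 0.06² + 0.02² + 0.11² = 0.1600 + 0.0036 + 0.0225 + 0.0004 + 0.0324 + 0.0036 + 0.0004 + 0.0121 = 0.2350
Σp_2ᵢ² = 0.12² + 0.06² + 0.16² + 0.26² + 0.17² + 0.09² + 0.02² + 0.12² = 0.0144 + 0.0036 + 0.0256 + 0.0676 + 0.0289 + 0.0081 + 0.0004 + 0.0144 = 0.1630
O = 0.1304 / √(0.2350 × 0.1630) = 0.1304 / 0.19572 = 0.6663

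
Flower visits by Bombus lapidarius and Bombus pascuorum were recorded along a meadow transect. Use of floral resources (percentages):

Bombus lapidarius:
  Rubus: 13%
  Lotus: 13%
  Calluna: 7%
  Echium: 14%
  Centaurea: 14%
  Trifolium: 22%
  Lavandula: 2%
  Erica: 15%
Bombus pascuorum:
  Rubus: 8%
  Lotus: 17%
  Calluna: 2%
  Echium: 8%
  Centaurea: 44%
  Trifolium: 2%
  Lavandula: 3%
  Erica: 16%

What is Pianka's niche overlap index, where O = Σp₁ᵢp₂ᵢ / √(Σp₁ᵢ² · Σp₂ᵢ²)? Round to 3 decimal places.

0.686

Convert percentages to proportions (divide by 100).
Σ p₁ᵢp₂ᵢ = 0.0104 + 0.0221 + 0.0014 + 0.0112 + 0.0616 + 0.0044 + 0.0006 + 0.0240 = 0.1357
Σp_1ᵢ² = 0.13² + 0.13² + 0.07² + 0.14² + 0.14² + 0.22² + 0.02² + 0.15² = 0.0169 + 0.0169 + 0.0049 + 0.0196 + 0.0196 + 0.0484 + 0.0004 + 0.0225 = 0.1492
Σp_2ᵢ² = 0.08² + 0.17² + 0.02² + 0.08² + 0.44² + 0.02² + 0.03² + 0.16² = 0.0064 + 0.0289 + 0.0004 + 0.0064 + 0.1936 + 0.0004 + 0.0009 + 0.0256 = 0.2626
O = 0.1357 / √(0.1492 × 0.2626) = 0.1357 / 0.197939 = 0.68556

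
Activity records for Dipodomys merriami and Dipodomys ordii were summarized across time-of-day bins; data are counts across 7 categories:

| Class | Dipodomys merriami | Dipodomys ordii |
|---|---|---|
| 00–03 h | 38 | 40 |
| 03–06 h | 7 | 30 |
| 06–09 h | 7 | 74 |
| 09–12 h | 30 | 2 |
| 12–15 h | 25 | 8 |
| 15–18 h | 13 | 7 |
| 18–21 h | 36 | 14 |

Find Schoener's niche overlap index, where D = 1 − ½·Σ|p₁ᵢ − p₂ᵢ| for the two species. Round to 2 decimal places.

Proportions for Dipodomys merriami (n=156): 38/156=0.2436, 7/156=0.0449, 7/156=0.0449, 30/156=0.1923, 25/156=0.1603, 13/156=0.0833, 36/156=0.2308
Proportions for Dipodomys ordii (n=175): 40/175=0.2286, 30/175=0.1714, 74/175=0.4229, 2/175=0.0114, 8/175=0.0457, 7/175=0.0400, 14/175=0.0800
Σ|p₁ᵢ − p₂ᵢ| = 0.0150 + 0.1265 + 0.3780 + 0.1809 + 0.1146 + 0.0433 + 0.1508 = 1.0091
D = 1 − ½ × 1.0091 = 1 − 0.50455 = 0.49545

0.50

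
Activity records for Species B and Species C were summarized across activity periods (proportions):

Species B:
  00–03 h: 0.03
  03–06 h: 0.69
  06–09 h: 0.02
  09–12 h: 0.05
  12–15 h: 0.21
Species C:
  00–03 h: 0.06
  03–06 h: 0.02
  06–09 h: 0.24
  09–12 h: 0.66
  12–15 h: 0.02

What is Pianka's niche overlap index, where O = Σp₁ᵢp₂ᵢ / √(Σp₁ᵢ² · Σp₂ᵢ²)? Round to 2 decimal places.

Σ p₁ᵢp₂ᵢ = 0.0018 + 0.0138 + 0.0048 + 0.0330 + 0.0042 = 0.0576
Σp_1ᵢ² = 0.03² + 0.69² + 0.02² + 0.05² + 0.21² = 0.0009 + 0.4761 + 0.0004 + 0.0025 + 0.0441 = 0.5240
Σp_2ᵢ² = 0.06² + 0.02² + 0.24² + 0.66² + 0.02² = 0.0036 + 0.0004 + 0.0576 + 0.4356 + 0.0004 = 0.4976
O = 0.0576 / √(0.5240 × 0.4976) = 0.0576 / 0.51063 = 0.1128

0.11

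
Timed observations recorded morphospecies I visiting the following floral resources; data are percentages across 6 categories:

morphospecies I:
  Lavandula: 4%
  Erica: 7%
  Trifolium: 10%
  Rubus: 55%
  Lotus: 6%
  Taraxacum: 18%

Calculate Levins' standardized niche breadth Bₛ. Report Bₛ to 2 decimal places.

Convert percentages to proportions (divide by 100).
Σpᵢ² = 0.04² + 0.07² + 0.10² + 0.55² + 0.06² + 0.18² = 0.0016 + 0.0049 + 0.0100 + 0.3025 + 0.0036 + 0.0324 = 0.3550
B = 1 / 0.3550 = 2.8169
Bₛ = (B − 1)/(n − 1) = (2.8169 − 1)/(6 − 1) = 1.8169/5 = 0.3634

0.36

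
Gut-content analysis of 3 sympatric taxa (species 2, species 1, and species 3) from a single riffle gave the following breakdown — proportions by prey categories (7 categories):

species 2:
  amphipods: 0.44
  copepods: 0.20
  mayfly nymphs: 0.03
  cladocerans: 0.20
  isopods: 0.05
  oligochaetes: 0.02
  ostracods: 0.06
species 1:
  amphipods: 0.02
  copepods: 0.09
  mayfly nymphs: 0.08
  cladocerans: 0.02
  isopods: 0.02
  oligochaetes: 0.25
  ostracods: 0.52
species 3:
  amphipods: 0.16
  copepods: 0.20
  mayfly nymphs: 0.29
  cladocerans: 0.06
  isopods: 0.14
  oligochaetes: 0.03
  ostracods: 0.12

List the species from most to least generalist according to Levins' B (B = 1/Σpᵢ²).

Σp_2ᵢ² = 0.44² + 0.20² + 0.03² + 0.20² + 0.05² + 0.02² + 0.06² = 0.1936 + 0.0400 + 0.0009 + 0.0400 + 0.0025 + 0.0004 + 0.0036 = 0.2810
B_2 = 1 / 0.2810 = 3.5587
Σp_1ᵢ² = 0.02² + 0.09² + 0.08² + 0.02² + 0.02² + 0.25² + 0.52² = 0.0004 + 0.0081 + 0.0064 + 0.0004 + 0.0004 + 0.0625 + 0.2704 = 0.3486
B_1 = 1 / 0.3486 = 2.8686
Σp_3ᵢ² = 0.16² + 0.20² + 0.29² + 0.06² + 0.14² + 0.03² + 0.12² = 0.0256 + 0.0400 + 0.0841 + 0.0036 + 0.0196 + 0.0009 + 0.0144 = 0.1882
B_3 = 1 / 0.1882 = 5.3135
Ranking by B (broadest → narrowest): species 3 (5.31) > species 2 (3.56) > species 1 (2.87)

species 3 > species 2 > species 1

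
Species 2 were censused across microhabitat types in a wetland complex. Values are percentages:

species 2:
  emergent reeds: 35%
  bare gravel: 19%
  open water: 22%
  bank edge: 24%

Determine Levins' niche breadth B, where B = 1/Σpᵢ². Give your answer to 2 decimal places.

Convert percentages to proportions (divide by 100).
Σpᵢ² = 0.35² + 0.19² + 0.22² + 0.24² = 0.1225 + 0.0361 + 0.0484 + 0.0576 = 0.2646
B = 1 / 0.2646 = 3.7793

3.78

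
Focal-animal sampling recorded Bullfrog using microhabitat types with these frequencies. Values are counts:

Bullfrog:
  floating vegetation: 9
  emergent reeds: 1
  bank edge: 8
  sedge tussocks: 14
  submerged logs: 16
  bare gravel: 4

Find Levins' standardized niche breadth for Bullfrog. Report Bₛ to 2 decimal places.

0.68

Proportions for Bullfrog (n=52): 9/52=0.1731, 1/52=0.0192, 8/52=0.1538, 14/52=0.2692, 16/52=0.3077, 4/52=0.0769
Σpᵢ² = 0.1731² + 0.0192² + 0.1538² + 0.2692² + 0.3077² + 0.0769² = 0.029964 + 0.000369 + 0.023654 + 0.072469 + 0.094679 + 0.005914 = 0.227049
B = 1 / 0.227049 = 4.4043
Bₛ = (B − 1)/(n − 1) = (4.4043 − 1)/(6 − 1) = 3.4043/5 = 0.6809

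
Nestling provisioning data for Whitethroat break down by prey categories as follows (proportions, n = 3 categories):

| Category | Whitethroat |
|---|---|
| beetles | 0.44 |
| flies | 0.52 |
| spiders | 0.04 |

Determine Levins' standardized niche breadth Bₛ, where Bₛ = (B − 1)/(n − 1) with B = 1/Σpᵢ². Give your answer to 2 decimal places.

Σpᵢ² = 0.44² + 0.52² + 0.04² = 0.1936 + 0.2704 + 0.0016 = 0.4656
B = 1 / 0.4656 = 2.1478
Bₛ = (B − 1)/(n − 1) = (2.1478 − 1)/(3 − 1) = 1.1478/2 = 0.5739

0.57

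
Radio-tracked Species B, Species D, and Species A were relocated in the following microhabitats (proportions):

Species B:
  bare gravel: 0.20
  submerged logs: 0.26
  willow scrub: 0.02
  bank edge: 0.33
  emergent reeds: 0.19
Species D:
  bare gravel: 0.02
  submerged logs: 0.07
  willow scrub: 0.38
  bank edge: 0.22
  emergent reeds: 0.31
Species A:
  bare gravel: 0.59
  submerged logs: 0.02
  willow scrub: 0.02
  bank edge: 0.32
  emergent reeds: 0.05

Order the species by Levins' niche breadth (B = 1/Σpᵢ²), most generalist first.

Σp_Bᵢ² = 0.20² + 0.26² + 0.02² + 0.33² + 0.19² = 0.0400 + 0.0676 + 0.0004 + 0.1089 + 0.0361 = 0.2530
B_B = 1 / 0.2530 = 3.9526
Σp_Dᵢ² = 0.02² + 0.07² + 0.38² + 0.22² + 0.31² = 0.0004 + 0.0049 + 0.1444 + 0.0484 + 0.0961 = 0.2942
B_D = 1 / 0.2942 = 3.3990
Σp_Aᵢ² = 0.59² + 0.02² + 0.02² + 0.32² + 0.05² = 0.3481 + 0.0004 + 0.0004 + 0.1024 + 0.0025 = 0.4538
B_A = 1 / 0.4538 = 2.2036
Ranking by B (broadest → narrowest): Species B (3.95) > Species D (3.40) > Species A (2.20)

Species B > Species D > Species A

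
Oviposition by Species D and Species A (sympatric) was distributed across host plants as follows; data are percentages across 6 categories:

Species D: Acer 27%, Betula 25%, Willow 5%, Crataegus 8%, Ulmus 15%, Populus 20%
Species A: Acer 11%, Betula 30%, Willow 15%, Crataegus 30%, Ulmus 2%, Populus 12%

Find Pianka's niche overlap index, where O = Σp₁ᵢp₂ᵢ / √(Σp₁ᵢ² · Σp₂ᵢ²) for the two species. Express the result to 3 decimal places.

Convert percentages to proportions (divide by 100).
Σ p₁ᵢp₂ᵢ = 0.0297 + 0.0750 + 0.0075 + 0.0240 + 0.0030 + 0.0240 = 0.1632
Σp_1ᵢ² = 0.27² + 0.25² + 0.05² + 0.08² + 0.15² + 0.20² = 0.0729 + 0.0625 + 0.0025 + 0.0064 + 0.0225 + 0.0400 = 0.2068
Σp_2ᵢ² = 0.11² + 0.30² + 0.15² + 0.30² + 0.02² + 0.12² = 0.0121 + 0.0900 + 0.0225 + 0.0900 + 0.0004 + 0.0144 = 0.2294
O = 0.1632 / √(0.2068 × 0.2294) = 0.1632 / 0.217807 = 0.74929

0.749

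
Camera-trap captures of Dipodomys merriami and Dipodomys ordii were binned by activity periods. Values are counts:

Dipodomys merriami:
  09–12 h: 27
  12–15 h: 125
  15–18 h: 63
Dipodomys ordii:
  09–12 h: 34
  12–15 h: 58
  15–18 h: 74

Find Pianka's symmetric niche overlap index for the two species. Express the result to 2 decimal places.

Proportions for Dipodomys merriami (n=215): 27/215=0.1256, 125/215=0.5814, 63/215=0.2930
Proportions for Dipodomys ordii (n=166): 34/166=0.2048, 58/166=0.3494, 74/166=0.4458
Σ p₁ᵢp₂ᵢ = 0.025723 + 0.203141 + 0.130619 = 0.359483
Σp_1ᵢ² = 0.1256² + 0.5814² + 0.2930² = 0.015775 + 0.338026 + 0.085849 = 0.439650
Σp_2ᵢ² = 0.2048² + 0.3494² + 0.4458² = 0.041943 + 0.122080 + 0.198738 = 0.362761
O = 0.359483 / √(0.439650 × 0.362761) = 0.359483 / 0.3993593 = 0.9001

0.90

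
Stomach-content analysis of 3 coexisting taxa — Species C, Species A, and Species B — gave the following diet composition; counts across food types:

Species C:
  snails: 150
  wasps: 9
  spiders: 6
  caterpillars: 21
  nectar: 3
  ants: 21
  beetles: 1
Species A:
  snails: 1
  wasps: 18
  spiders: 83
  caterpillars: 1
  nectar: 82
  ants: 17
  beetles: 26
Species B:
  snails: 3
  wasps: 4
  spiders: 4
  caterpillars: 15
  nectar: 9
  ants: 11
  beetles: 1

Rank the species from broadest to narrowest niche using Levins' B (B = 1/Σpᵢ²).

Species B > Species A > Species C

Proportions for Species C (n=211): 150/211=0.7109, 9/211=0.0427, 6/211=0.0284, 21/211=0.0995, 3/211=0.0142, 21/211=0.0995, 1/211=0.0047
Proportions for Species A (n=228): 1/228=0.0044, 18/228=0.0789, 83/228=0.3640, 1/228=0.0044, 82/228=0.3596, 17/228=0.0746, 26/228=0.1140
Proportions for Species B (n=47): 3/47=0.0638, 4/47=0.0851, 4/47=0.0851, 15/47=0.3191, 9/47=0.1915, 11/47=0.2340, 1/47=0.0213
Σp_Cᵢ² = 0.7109² + 0.0427² + 0.0284² + 0.0995² + 0.0142² + 0.0995² + 0.0047² = 0.505379 + 0.001823 + 0.000807 + 0.009900 + 0.000202 + 0.009900 + 0.000022 = 0.528033
B_C = 1 / 0.528033 = 1.8938
Σp_Aᵢ² = 0.0044² + 0.0789² + 0.3640² + 0.0044² + 0.3596² + 0.0746² + 0.1140² = 0.000019 + 0.006225 + 0.132496 + 0.000019 + 0.129312 + 0.005565 + 0.012996 = 0.286632
B_A = 1 / 0.286632 = 3.4888
Σp_Bᵢ² = 0.0638² + 0.0851² + 0.0851² + 0.3191² + 0.1915² + 0.2340² + 0.0213² = 0.004070 + 0.007242 + 0.007242 + 0.101825 + 0.036672 + 0.054756 + 0.000454 = 0.212261
B_B = 1 / 0.212261 = 4.7112
Ranking by B (broadest → narrowest): Species B (4.71) > Species A (3.49) > Species C (1.89)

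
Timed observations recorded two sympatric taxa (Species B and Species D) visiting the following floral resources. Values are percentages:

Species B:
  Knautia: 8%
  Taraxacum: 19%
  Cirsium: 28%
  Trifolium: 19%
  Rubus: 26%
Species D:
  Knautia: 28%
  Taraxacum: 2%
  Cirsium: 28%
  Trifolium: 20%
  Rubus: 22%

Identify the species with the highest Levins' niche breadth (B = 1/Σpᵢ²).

Convert percentages to proportions (divide by 100).
Σp_Bᵢ² = 0.08² + 0.19² + 0.28² + 0.19² + 0.26² = 0.0064 + 0.0361 + 0.0784 + 0.0361 + 0.0676 = 0.2246
B_B = 1 / 0.2246 = 4.4524
Σp_Dᵢ² = 0.28² + 0.02² + 0.28² + 0.20² + 0.22² = 0.0784 + 0.0004 + 0.0784 + 0.0400 + 0.0484 = 0.2456
B_D = 1 / 0.2456 = 4.0717
Highest B → broadest niche (most generalist): Species B (B = 4.45).

Species B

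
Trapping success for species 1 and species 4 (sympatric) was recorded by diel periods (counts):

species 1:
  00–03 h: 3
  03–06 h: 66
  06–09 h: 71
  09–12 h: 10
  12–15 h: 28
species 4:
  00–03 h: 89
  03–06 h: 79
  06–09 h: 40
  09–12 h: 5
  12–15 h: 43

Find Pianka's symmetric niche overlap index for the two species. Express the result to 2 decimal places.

Proportions for species 1 (n=178): 3/178=0.0169, 66/178=0.3708, 71/178=0.3989, 10/178=0.0562, 28/178=0.1573
Proportions for species 4 (n=256): 89/256=0.3477, 79/256=0.3086, 40/256=0.1563, 5/256=0.0195, 43/256=0.1680
Σ p₁ᵢp₂ᵢ = 0.005876 + 0.114429 + 0.062348 + 0.001096 + 0.026426 = 0.210175
Σp_1ᵢ² = 0.0169² + 0.3708² + 0.3989² + 0.0562² + 0.1573² = 0.000286 + 0.137493 + 0.159121 + 0.003158 + 0.024743 = 0.324801
Σp_2ᵢ² = 0.3477² + 0.3086² + 0.1563² + 0.0195² + 0.1680² = 0.120895 + 0.095234 + 0.024430 + 0.000380 + 0.028224 = 0.269163
O = 0.210175 / √(0.324801 × 0.269163) = 0.210175 / 0.2956762 = 0.7108

0.71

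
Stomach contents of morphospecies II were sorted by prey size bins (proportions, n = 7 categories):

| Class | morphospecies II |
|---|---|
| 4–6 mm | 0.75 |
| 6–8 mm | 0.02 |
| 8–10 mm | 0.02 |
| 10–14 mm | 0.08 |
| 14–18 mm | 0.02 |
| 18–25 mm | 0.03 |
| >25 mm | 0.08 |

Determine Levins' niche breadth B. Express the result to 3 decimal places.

Σpᵢ² = 0.75² + 0.02² + 0.02² + 0.08² + 0.02² + 0.03² + 0.08² = 0.5625 + 0.0004 + 0.0004 + 0.0064 + 0.0004 + 0.0009 + 0.0064 = 0.5774
B = 1 / 0.5774 = 1.73190

1.732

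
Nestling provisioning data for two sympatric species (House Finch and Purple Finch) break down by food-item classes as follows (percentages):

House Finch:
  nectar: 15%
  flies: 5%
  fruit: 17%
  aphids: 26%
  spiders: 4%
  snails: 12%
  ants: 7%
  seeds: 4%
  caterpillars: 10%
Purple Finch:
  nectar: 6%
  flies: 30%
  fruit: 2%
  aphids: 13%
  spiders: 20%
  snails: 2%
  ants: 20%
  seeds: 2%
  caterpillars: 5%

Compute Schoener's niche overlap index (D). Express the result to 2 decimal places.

0.46

Convert percentages to proportions (divide by 100).
Σ|p₁ᵢ − p₂ᵢ| = 0.09 + 0.25 + 0.15 + 0.13 + 0.16 + 0.10 + 0.13 + 0.02 + 0.05 = 1.08
D = 1 − ½ × 1.08 = 1 − 0.540 = 0.4600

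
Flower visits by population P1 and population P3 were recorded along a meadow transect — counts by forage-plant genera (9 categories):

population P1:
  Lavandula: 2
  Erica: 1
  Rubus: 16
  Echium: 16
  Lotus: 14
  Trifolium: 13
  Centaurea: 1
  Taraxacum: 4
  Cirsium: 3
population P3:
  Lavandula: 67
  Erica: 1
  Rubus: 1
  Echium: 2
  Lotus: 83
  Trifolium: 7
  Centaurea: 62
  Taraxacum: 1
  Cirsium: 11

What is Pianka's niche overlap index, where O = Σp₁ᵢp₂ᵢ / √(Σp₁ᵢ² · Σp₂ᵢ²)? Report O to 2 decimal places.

0.41

Proportions for population P1 (n=70): 2/70=0.0286, 1/70=0.0143, 16/70=0.2286, 16/70=0.2286, 14/70=0.2000, 13/70=0.1857, 1/70=0.0143, 4/70=0.0571, 3/70=0.0429
Proportions for population P3 (n=235): 67/235=0.2851, 1/235=0.0043, 1/235=0.0043, 2/235=0.0085, 83/235=0.3532, 7/235=0.0298, 62/235=0.2638, 1/235=0.0043, 11/235=0.0468
Σ p₁ᵢp₂ᵢ = 0.008154 + 0.000061 + 0.000983 + 0.001943 + 0.070640 + 0.005534 + 0.003772 + 0.000246 + 0.002008 = 0.093341
Σp_1ᵢ² = 0.0286² + 0.0143² + 0.2286² + 0.2286² + 0.2000² + 0.1857² + 0.0143² + 0.0571² + 0.0429² = 0.000818 + 0.000204 + 0.052258 + 0.052258 + 0.040000 + 0.034484 + 0.000204 + 0.003260 + 0.001840 = 0.185326
Σp_2ᵢ² = 0.2851² + 0.0043² + 0.0043² + 0.0085² + 0.3532² + 0.0298² + 0.2638² + 0.0043² + 0.0468² = 0.081282 + 0.000018 + 0.000018 + 0.000072 + 0.124750 + 0.000888 + 0.069590 + 0.000018 + 0.002190 = 0.278826
O = 0.093341 / √(0.185326 × 0.278826) = 0.093341 / 0.2273185 = 0.4106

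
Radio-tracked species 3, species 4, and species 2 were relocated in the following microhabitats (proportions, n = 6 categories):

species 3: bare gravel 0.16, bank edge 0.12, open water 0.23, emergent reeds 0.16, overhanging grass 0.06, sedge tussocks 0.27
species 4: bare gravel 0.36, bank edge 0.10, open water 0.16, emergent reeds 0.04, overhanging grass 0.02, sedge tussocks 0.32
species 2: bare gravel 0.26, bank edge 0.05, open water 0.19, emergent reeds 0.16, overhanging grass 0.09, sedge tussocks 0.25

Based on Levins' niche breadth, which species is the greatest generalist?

species 3

Σp_3ᵢ² = 0.16² + 0.12² + 0.23² + 0.16² + 0.06² + 0.27² = 0.0256 + 0.0144 + 0.0529 + 0.0256 + 0.0036 + 0.0729 = 0.1950
B_3 = 1 / 0.1950 = 5.1282
Σp_4ᵢ² = 0.36² + 0.10² + 0.16² + 0.04² + 0.02² + 0.32² = 0.1296 + 0.0100 + 0.0256 + 0.0016 + 0.0004 + 0.1024 = 0.2696
B_4 = 1 / 0.2696 = 3.7092
Σp_2ᵢ² = 0.26² + 0.05² + 0.19² + 0.16² + 0.09² + 0.25² = 0.0676 + 0.0025 + 0.0361 + 0.0256 + 0.0081 + 0.0625 = 0.2024
B_2 = 1 / 0.2024 = 4.9407
Highest B → broadest niche (most generalist): species 3 (B = 5.13).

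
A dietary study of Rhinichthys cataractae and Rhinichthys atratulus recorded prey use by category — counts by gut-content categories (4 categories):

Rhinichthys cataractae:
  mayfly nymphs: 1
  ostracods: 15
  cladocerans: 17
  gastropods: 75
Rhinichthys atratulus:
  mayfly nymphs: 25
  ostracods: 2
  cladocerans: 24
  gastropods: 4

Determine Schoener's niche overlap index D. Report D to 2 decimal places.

0.28

Proportions for Rhinichthys cataractae (n=108): 1/108=0.0093, 15/108=0.1389, 17/108=0.1574, 75/108=0.6944
Proportions for Rhinichthys atratulus (n=55): 25/55=0.4545, 2/55=0.0364, 24/55=0.4364, 4/55=0.0727
Σ|p₁ᵢ − p₂ᵢ| = 0.4452 + 0.1025 + 0.2790 + 0.6217 = 1.4484
D = 1 − ½ × 1.4484 = 1 − 0.72420 = 0.27580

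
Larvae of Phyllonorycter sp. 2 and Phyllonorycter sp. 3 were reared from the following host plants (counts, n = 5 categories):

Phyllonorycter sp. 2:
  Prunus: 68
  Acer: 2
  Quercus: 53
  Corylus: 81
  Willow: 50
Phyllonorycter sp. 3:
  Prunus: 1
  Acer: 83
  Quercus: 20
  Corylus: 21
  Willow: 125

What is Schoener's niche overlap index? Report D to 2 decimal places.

0.37

Proportions for Phyllonorycter sp. 2 (n=254): 68/254=0.2677, 2/254=0.0079, 53/254=0.2087, 81/254=0.3189, 50/254=0.1969
Proportions for Phyllonorycter sp. 3 (n=250): 1/250=0.0040, 83/250=0.3320, 20/250=0.0800, 21/250=0.0840, 125/250=0.5000
Σ|p₁ᵢ − p₂ᵢ| = 0.2637 + 0.3241 + 0.1287 + 0.2349 + 0.3031 = 1.2545
D = 1 − ½ × 1.2545 = 1 − 0.62725 = 0.37275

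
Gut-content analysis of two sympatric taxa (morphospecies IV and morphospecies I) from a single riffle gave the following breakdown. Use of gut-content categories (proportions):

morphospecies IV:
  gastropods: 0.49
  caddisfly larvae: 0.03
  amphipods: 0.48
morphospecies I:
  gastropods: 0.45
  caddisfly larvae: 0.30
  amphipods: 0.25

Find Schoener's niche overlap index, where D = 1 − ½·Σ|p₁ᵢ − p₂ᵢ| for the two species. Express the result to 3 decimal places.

Σ|p₁ᵢ − p₂ᵢ| = 0.04 + 0.27 + 0.23 = 0.54
D = 1 − ½ × 0.54 = 1 − 0.270 = 0.73000

0.730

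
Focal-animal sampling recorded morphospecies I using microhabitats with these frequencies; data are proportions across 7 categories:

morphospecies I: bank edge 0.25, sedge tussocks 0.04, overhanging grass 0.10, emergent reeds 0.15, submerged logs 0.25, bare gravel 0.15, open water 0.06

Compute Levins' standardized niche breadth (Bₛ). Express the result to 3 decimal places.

Σpᵢ² = 0.25² + 0.04² + 0.10² + 0.15² + 0.25² + 0.15² + 0.06² = 0.0625 + 0.0016 + 0.0100 + 0.0225 + 0.0625 + 0.0225 + 0.0036 = 0.1852
B = 1 / 0.1852 = 5.39957
Bₛ = (B − 1)/(n − 1) = (5.39957 − 1)/(7 − 1) = 4.39957/6 = 0.73326

0.733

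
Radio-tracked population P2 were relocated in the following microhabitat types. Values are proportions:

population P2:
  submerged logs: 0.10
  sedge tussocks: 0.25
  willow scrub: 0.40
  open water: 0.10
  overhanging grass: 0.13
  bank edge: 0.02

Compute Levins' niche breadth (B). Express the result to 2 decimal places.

Σpᵢ² = 0.10² + 0.25² + 0.40² + 0.10² + 0.13² + 0.02² = 0.0100 + 0.0625 + 0.1600 + 0.0100 + 0.0169 + 0.0004 = 0.2598
B = 1 / 0.2598 = 3.8491

3.85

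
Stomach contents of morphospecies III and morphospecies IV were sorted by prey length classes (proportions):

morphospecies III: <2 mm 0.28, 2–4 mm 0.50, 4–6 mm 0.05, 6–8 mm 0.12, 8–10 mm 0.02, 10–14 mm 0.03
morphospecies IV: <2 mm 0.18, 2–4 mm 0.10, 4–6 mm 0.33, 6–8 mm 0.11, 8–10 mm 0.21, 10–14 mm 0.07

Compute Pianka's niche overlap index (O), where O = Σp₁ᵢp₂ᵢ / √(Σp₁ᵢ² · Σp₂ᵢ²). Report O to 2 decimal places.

Σ p₁ᵢp₂ᵢ = 0.0504 + 0.0500 + 0.0165 + 0.0132 + 0.0042 + 0.0021 = 0.1364
Σp_1ᵢ² = 0.28² + 0.50² + 0.05² + 0.12² + 0.02² + 0.03² = 0.0784 + 0.2500 + 0.0025 + 0.0144 + 0.0004 + 0.0009 = 0.3466
Σp_2ᵢ² = 0.18² + 0.10² + 0.33² + 0.11² + 0.21² + 0.07² = 0.0324 + 0.0100 + 0.1089 + 0.0121 + 0.0441 + 0.0049 = 0.2124
O = 0.1364 / √(0.3466 × 0.2124) = 0.1364 / 0.27133 = 0.5027

0.50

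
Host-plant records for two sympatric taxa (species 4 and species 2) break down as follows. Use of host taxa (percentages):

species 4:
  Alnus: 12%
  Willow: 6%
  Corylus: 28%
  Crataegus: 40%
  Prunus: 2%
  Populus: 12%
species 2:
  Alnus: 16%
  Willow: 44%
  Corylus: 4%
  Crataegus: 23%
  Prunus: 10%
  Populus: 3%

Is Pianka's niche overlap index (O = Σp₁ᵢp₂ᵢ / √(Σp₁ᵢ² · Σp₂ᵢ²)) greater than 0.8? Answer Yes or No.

Convert percentages to proportions (divide by 100).
Σ p₁ᵢp₂ᵢ = 0.0192 + 0.0264 + 0.0112 + 0.0920 + 0.0020 + 0.0036 = 0.1544
Σp_1ᵢ² = 0.12² + 0.06² + 0.28² + 0.40² + 0.02² + 0.12² = 0.0144 + 0.0036 + 0.0784 + 0.1600 + 0.0004 + 0.0144 = 0.2712
Σp_2ᵢ² = 0.16² + 0.44² + 0.04² + 0.23² + 0.10² + 0.03² = 0.0256 + 0.1936 + 0.0016 + 0.0529 + 0.0100 + 0.0009 = 0.2846
O = 0.1544 / √(0.2712 × 0.2846) = 0.1544 / 0.27782 = 0.5558
O = 0.5558 < 0.8 → No.

No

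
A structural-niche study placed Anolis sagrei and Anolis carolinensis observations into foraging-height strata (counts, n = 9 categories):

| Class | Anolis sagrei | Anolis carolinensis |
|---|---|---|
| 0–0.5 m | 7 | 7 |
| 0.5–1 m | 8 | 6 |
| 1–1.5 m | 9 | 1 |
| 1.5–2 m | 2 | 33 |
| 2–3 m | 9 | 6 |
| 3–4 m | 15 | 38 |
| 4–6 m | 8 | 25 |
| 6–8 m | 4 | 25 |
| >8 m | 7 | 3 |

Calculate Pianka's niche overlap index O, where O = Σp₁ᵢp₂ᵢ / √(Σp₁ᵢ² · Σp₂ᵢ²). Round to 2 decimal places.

Proportions for Anolis sagrei (n=69): 7/69=0.1014, 8/69=0.1159, 9/69=0.1304, 2/69=0.0290, 9/69=0.1304, 15/69=0.2174, 8/69=0.1159, 4/69=0.0580, 7/69=0.1014
Proportions for Anolis carolinensis (n=144): 7/144=0.0486, 6/144=0.0417, 1/144=0.0069, 33/144=0.2292, 6/144=0.0417, 38/144=0.2639, 25/144=0.1736, 25/144=0.1736, 3/144=0.0208
Σ p₁ᵢp₂ᵢ = 0.004928 + 0.004833 + 0.000900 + 0.006647 + 0.005438 + 0.057372 + 0.020120 + 0.010069 + 0.002109 = 0.112416
Σp_1ᵢ² = 0.1014² + 0.1159² + 0.1304² + 0.0290² + 0.1304² + 0.2174² + 0.1159² + 0.0580² + 0.1014² = 0.010282 + 0.013433 + 0.017004 + 0.000841 + 0.017004 + 0.047263 + 0.013433 + 0.003364 + 0.010282 = 0.132906
Σp_2ᵢ² = 0.0486² + 0.0417² + 0.0069² + 0.2292² + 0.0417² + 0.2639² + 0.1736² + 0.1736² + 0.0208² = 0.002362 + 0.001739 + 0.000048 + 0.052533 + 0.001739 + 0.069643 + 0.030137 + 0.030137 + 0.000433 = 0.188771
O = 0.112416 / √(0.132906 × 0.188771) = 0.112416 / 0.1583944 = 0.7097

0.71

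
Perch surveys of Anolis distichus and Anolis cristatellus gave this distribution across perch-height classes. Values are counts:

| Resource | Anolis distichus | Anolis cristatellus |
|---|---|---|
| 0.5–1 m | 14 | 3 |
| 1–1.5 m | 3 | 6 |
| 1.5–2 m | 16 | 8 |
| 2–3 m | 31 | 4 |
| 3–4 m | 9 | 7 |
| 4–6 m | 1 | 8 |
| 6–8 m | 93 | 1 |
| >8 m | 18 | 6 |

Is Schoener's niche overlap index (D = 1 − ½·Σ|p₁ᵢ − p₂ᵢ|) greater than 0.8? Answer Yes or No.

Proportions for Anolis distichus (n=185): 14/185=0.0757, 3/185=0.0162, 16/185=0.0865, 31/185=0.1676, 9/185=0.0486, 1/185=0.0054, 93/185=0.5027, 18/185=0.0973
Proportions for Anolis cristatellus (n=43): 3/43=0.0698, 6/43=0.1395, 8/43=0.1860, 4/43=0.0930, 7/43=0.1628, 8/43=0.1860, 1/43=0.0233, 6/43=0.1395
Σ|p₁ᵢ − p₂ᵢ| = 0.0059 + 0.1233 + 0.0995 + 0.0746 + 0.1142 + 0.1806 + 0.4794 + 0.0422 = 1.1197
D = 1 − ½ × 1.1197 = 1 − 0.55985 = 0.44015
D = 0.44015 < 0.8 → No.

No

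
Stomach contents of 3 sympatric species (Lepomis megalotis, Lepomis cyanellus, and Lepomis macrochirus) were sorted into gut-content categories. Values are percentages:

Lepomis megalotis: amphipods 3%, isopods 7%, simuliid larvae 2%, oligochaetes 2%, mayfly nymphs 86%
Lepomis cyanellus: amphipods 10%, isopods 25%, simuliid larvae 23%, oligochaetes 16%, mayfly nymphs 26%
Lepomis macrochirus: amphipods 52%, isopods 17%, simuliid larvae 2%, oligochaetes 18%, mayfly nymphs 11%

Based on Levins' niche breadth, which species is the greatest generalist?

Lepomis cyanellus

Convert percentages to proportions (divide by 100).
Σp_megaᵢ² = 0.03² + 0.07² + 0.02² + 0.02² + 0.86² = 0.0009 + 0.0049 + 0.0004 + 0.0004 + 0.7396 = 0.7462
B_mega = 1 / 0.7462 = 1.3401
Σp_cyanᵢ² = 0.10² + 0.25² + 0.23² + 0.16² + 0.26² = 0.0100 + 0.0625 + 0.0529 + 0.0256 + 0.0676 = 0.2186
B_cyan = 1 / 0.2186 = 4.5746
Σp_macrᵢ² = 0.52² + 0.17² + 0.02² + 0.18² + 0.11² = 0.2704 + 0.0289 + 0.0004 + 0.0324 + 0.0121 = 0.3442
B_macr = 1 / 0.3442 = 2.9053
Highest B → broadest niche (most generalist): Lepomis cyanellus (B = 4.57).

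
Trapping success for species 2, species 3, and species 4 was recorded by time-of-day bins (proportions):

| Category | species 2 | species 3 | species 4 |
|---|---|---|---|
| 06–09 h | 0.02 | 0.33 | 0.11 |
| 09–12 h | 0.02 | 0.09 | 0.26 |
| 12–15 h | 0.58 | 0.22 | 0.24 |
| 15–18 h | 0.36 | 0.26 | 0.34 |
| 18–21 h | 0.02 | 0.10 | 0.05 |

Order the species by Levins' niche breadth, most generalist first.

species 3 > species 4 > species 2

Σp_2ᵢ² = 0.02² + 0.02² + 0.58² + 0.36² + 0.02² = 0.0004 + 0.0004 + 0.3364 + 0.1296 + 0.0004 = 0.4672
B_2 = 1 / 0.4672 = 2.1404
Σp_3ᵢ² = 0.33² + 0.09² + 0.22² + 0.26² + 0.10² = 0.1089 + 0.0081 + 0.0484 + 0.0676 + 0.0100 = 0.2430
B_3 = 1 / 0.2430 = 4.1152
Σp_4ᵢ² = 0.11² + 0.26² + 0.24² + 0.34² + 0.05² = 0.0121 + 0.0676 + 0.0576 + 0.1156 + 0.0025 = 0.2554
B_4 = 1 / 0.2554 = 3.9154
Ranking by B (broadest → narrowest): species 3 (4.12) > species 4 (3.92) > species 2 (2.14)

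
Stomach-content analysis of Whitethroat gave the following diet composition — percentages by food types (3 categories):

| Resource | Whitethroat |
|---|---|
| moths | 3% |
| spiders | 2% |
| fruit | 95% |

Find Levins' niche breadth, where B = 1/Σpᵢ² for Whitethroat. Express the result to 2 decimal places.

Convert percentages to proportions (divide by 100).
Σpᵢ² = 0.03² + 0.02² + 0.95² = 0.0009 + 0.0004 + 0.9025 = 0.9038
B = 1 / 0.9038 = 1.1064

1.11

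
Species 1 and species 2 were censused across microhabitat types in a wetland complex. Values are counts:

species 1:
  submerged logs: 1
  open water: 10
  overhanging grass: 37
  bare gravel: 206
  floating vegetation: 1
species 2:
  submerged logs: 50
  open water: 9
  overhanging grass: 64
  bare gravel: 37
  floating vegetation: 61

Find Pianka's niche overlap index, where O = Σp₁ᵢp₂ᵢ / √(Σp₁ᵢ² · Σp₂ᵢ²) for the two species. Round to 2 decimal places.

0.45

Proportions for species 1 (n=255): 1/255=0.0039, 10/255=0.0392, 37/255=0.1451, 206/255=0.8078, 1/255=0.0039
Proportions for species 2 (n=221): 50/221=0.2262, 9/221=0.0407, 64/221=0.2896, 37/221=0.1674, 61/221=0.2760
Σ p₁ᵢp₂ᵢ = 0.000882 + 0.001595 + 0.042021 + 0.135226 + 0.001076 = 0.180800
Σp_1ᵢ² = 0.0039² + 0.0392² + 0.1451² + 0.8078² + 0.0039² = 0.000015 + 0.001537 + 0.021054 + 0.652541 + 0.000015 = 0.675162
Σp_2ᵢ² = 0.2262² + 0.0407² + 0.2896² + 0.1674² + 0.2760² = 0.051166 + 0.001656 + 0.083868 + 0.028023 + 0.076176 = 0.240889
O = 0.180800 / √(0.675162 × 0.240889) = 0.180800 / 0.4032854 = 0.4483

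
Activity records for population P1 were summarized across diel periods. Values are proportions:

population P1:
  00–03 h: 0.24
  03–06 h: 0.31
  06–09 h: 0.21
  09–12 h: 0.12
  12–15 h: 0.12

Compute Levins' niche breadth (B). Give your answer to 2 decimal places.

4.41

Σpᵢ² = 0.24² + 0.31² + 0.21² + 0.12² + 0.12² = 0.0576 + 0.0961 + 0.0441 + 0.0144 + 0.0144 = 0.2266
B = 1 / 0.2266 = 4.4131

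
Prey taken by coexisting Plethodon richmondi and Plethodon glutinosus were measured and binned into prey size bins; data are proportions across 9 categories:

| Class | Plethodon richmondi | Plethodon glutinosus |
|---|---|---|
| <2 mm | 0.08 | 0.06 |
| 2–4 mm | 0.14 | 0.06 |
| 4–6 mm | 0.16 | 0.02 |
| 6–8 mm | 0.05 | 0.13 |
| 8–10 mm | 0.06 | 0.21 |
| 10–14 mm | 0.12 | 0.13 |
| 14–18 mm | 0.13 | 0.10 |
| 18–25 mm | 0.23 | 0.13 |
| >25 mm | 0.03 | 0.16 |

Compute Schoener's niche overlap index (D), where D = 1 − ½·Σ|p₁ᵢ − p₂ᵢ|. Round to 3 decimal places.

Σ|p₁ᵢ − p₂ᵢ| = 0.02 + 0.08 + 0.14 + 0.08 + 0.15 + 0.01 + 0.03 + 0.10 + 0.13 = 0.74
D = 1 − ½ × 0.74 = 1 − 0.370 = 0.63000

0.630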